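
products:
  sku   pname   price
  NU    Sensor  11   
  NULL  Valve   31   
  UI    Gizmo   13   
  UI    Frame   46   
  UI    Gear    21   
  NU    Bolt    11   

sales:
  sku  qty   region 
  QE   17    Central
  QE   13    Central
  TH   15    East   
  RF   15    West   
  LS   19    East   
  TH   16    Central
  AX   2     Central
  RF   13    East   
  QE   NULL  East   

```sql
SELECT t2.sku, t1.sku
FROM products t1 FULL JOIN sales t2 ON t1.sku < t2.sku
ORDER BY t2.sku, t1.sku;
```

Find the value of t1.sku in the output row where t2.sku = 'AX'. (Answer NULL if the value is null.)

NULL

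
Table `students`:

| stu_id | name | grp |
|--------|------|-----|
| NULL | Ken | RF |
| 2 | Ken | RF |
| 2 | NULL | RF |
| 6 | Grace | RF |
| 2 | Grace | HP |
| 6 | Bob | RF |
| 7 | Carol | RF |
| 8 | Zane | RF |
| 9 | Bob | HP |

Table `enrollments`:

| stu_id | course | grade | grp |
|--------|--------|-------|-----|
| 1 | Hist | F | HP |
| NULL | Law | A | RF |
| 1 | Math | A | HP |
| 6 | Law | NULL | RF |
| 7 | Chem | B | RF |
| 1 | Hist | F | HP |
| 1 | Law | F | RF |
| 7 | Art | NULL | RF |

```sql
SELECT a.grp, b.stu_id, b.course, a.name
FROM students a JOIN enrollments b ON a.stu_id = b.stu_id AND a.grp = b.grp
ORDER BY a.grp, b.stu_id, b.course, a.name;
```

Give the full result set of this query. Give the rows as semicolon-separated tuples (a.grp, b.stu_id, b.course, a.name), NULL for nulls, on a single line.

(RF, 6, Law, Bob); (RF, 6, Law, Grace); (RF, 7, Art, Carol); (RF, 7, Chem, Carol)

INNER JOIN keeps only pairs where the ON condition holds.
Matching on a.stu_id = b.stu_id AND a.grp = b.grp. A NULL in a compared column never satisfies the condition.
- a row (stu_id=NULL, grp=RF): no match → dropped.
- a row (stu_id=2, grp=RF): no match → dropped.
- a row (stu_id=2, grp=RF): no match → dropped.
- a row (stu_id=6, grp=RF): matches 1 b row(s) → 1 output row(s).
- a row (stu_id=2, grp=HP): no match → dropped.
- a row (stu_id=6, grp=RF): matches 1 b row(s) → 1 output row(s).
- a row (stu_id=7, grp=RF): matches 2 b row(s) → 2 output row(s).
- a row (stu_id=8, grp=RF): no match → dropped.
- a row (stu_id=9, grp=HP): no match → dropped.
After projecting and ordering:
a.grp | b.stu_id | b.course | a.name
RF | 6 | Law | Bob
RF | 6 | Law | Grace
RF | 7 | Art | Carol
RF | 7 | Chem | Carol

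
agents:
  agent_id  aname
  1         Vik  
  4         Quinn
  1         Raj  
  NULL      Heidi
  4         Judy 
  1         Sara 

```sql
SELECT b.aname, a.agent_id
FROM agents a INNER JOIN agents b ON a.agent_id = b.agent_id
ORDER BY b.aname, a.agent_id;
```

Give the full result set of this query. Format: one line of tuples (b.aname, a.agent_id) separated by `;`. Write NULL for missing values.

(Judy, 4); (Judy, 4); (Quinn, 4); (Quinn, 4); (Raj, 1); (Raj, 1); (Raj, 1); (Sara, 1); (Sara, 1); (Sara, 1); (Vik, 1); (Vik, 1); (Vik, 1)

INNER JOIN keeps only pairs where the ON condition holds.
Matching on a.agent_id = b.agent_id. A NULL in a compared column never satisfies the condition.
- agent_id=1: 3 matching b row(s), so 3 row(s) emitted.
- agent_id=4: 2 matching b row(s), so 2 row(s) emitted.
- agent_id=1: 3 matching b row(s), so 3 row(s) emitted.
- agent_id=NULL: no matching b row, dropped.
- agent_id=4: 2 matching b row(s), so 2 row(s) emitted.
- agent_id=1: 3 matching b row(s), so 3 row(s) emitted.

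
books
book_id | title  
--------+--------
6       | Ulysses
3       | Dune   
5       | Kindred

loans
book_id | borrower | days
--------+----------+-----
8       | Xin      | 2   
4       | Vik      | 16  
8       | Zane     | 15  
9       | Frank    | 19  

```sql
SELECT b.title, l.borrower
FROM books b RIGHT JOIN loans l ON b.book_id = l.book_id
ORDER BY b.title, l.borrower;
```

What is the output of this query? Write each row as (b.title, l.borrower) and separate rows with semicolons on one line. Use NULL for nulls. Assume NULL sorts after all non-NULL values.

RIGHT JOIN keeps every row from `loans`; unmatched rows get NULL for `books`'s columns.
Matching on b.book_id = l.book_id.
- b (book_id=6) has no partner in l.
- b (book_id=3) has no partner in l.
- b (book_id=5) has no partner in l.
- 4 row(s) from l found no b partner → padded with NULL.
After projecting and ordering:
b.title | l.borrower
NULL | Frank
NULL | Vik
NULL | Xin
NULL | Zane

(NULL, Frank); (NULL, Vik); (NULL, Xin); (NULL, Zane)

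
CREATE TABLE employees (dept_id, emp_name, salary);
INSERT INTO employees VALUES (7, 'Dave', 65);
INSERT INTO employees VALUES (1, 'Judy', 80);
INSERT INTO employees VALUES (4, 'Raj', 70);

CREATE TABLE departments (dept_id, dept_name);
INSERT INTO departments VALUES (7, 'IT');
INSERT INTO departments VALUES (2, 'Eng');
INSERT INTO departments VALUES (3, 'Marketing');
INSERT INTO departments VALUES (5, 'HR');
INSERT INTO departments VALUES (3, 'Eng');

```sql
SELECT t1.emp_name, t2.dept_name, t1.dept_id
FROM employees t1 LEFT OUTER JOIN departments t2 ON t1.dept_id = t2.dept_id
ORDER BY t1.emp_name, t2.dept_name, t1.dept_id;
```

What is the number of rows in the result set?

3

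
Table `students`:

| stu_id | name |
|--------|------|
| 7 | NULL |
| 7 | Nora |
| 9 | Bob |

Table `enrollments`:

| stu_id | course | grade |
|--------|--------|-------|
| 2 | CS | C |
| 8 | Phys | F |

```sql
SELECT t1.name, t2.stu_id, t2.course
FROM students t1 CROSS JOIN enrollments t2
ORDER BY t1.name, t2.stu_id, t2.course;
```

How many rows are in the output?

6

CROSS JOIN pairs every row of `students` with every row of `enrollments`: 3 × 2 = 6 rows.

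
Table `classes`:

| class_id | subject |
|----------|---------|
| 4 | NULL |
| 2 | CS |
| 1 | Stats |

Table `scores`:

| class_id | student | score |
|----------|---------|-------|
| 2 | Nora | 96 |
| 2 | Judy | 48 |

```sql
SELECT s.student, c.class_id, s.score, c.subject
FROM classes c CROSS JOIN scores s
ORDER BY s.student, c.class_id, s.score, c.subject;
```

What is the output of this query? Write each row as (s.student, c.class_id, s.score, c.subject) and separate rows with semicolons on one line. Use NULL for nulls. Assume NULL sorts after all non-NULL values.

(Judy, 1, 48, Stats); (Judy, 2, 48, CS); (Judy, 4, 48, NULL); (Nora, 1, 96, Stats); (Nora, 2, 96, CS); (Nora, 4, 96, NULL)

CROSS JOIN pairs every row of `classes` with every row of `scores`: 3 × 2 = 6 rows.
After projecting and ordering:
s.student | c.class_id | s.score | c.subject
Judy | 1 | 48 | Stats
Judy | 2 | 48 | CS
Judy | 4 | 48 | NULL
Nora | 1 | 96 | Stats
Nora | 2 | 96 | CS
Nora | 4 | 96 | NULL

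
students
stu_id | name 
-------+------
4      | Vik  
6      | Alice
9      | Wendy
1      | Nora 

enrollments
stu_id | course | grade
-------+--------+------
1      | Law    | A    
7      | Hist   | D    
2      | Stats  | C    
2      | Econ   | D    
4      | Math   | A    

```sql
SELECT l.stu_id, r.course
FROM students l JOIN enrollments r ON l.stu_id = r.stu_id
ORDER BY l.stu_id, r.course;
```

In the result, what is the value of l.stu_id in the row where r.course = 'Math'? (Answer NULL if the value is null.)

INNER JOIN keeps only pairs where the ON condition holds.
Matching on l.stu_id = r.stu_id.
Matched pairs: 2.

4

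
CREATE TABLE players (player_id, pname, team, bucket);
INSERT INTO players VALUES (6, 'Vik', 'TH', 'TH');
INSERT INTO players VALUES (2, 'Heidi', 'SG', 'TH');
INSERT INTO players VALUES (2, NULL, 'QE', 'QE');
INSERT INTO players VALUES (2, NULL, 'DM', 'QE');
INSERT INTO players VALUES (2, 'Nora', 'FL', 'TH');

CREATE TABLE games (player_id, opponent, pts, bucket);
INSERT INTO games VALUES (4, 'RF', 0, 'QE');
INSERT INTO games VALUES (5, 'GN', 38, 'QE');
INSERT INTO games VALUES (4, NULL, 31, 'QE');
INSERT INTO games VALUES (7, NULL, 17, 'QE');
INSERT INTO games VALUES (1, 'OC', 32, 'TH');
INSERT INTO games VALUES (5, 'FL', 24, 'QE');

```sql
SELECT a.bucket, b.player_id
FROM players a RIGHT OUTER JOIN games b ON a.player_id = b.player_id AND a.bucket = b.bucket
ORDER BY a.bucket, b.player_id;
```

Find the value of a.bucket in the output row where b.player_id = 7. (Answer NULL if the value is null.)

NULL

RIGHT JOIN keeps every row from `games`; unmatched rows get NULL for `players`'s columns.
Matching on a.player_id = b.player_id AND a.bucket = b.bucket.
Matched pairs: 0; unmatched b rows kept: 6.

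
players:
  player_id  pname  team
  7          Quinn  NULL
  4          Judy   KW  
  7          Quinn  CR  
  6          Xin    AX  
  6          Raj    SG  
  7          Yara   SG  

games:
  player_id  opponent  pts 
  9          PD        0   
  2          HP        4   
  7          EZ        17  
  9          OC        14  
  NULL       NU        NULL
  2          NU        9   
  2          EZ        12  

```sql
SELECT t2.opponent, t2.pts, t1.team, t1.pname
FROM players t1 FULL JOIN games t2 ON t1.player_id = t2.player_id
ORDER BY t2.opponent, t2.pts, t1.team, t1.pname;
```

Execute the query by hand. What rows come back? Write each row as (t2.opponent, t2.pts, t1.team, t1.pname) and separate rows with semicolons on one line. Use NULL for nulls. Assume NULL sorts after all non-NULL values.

(EZ, 12, NULL, NULL); (EZ, 17, CR, Quinn); (EZ, 17, SG, Yara); (EZ, 17, NULL, Quinn); (HP, 4, NULL, NULL); (NU, 9, NULL, NULL); (NU, NULL, NULL, NULL); (OC, 14, NULL, NULL); (PD, 0, NULL, NULL); (NULL, NULL, AX, Xin); (NULL, NULL, KW, Judy); (NULL, NULL, SG, Raj)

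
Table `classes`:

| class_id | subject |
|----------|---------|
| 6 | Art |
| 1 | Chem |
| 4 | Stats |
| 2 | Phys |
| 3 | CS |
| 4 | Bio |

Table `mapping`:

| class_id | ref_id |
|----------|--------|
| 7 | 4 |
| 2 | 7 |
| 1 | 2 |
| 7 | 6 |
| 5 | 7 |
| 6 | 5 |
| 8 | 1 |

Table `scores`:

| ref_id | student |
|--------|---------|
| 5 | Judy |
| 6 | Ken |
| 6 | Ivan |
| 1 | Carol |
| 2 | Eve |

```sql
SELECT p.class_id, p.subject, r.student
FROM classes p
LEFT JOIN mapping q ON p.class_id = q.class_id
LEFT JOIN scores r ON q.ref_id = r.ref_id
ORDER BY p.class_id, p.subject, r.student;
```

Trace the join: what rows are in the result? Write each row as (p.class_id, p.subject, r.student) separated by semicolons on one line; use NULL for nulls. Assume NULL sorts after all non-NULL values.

Step 1 — p LEFT JOIN q on class_id → 6 row(s).
Then LEFT JOIN `scores r` on ref_id: each of those 6 rows is kept; rows whose q.ref_id has no match in r get NULL for r's columns.

(1, Chem, Eve); (2, Phys, NULL); (3, CS, NULL); (4, Bio, NULL); (4, Stats, NULL); (6, Art, Judy)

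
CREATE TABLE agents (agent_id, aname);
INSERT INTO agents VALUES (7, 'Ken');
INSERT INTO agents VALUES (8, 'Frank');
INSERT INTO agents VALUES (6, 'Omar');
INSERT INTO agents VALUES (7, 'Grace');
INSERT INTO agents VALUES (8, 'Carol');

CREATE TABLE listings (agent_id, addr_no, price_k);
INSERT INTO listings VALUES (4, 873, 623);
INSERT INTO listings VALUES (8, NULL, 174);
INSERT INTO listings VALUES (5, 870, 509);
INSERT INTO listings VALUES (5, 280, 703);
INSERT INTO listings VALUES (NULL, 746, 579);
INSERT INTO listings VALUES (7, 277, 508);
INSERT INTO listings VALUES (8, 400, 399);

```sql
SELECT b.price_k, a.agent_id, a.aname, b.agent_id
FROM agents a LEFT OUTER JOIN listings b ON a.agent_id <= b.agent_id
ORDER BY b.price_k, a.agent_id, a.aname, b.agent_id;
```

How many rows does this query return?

LEFT JOIN keeps every row from `agents`; unmatched rows get NULL for `listings`'s columns.
Matching on a.agent_id <= b.agent_id. A NULL in a compared column never satisfies the condition.
Matched pairs: 13; unmatched a rows kept: 0.
Total: 13 rows.

13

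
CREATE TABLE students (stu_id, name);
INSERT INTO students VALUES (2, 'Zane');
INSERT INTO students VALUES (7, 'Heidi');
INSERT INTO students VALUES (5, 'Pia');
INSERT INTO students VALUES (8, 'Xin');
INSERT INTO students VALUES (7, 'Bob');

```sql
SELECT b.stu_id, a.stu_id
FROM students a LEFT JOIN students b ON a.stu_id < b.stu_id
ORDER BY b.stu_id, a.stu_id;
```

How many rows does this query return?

10

LEFT JOIN keeps every row from `students a`; unmatched rows get NULL for `students b`'s columns.
Matching on a.stu_id < b.stu_id.
Matched pairs: 9; unmatched a rows kept: 1.
Total: 9 matched + 1 padded = 10 rows.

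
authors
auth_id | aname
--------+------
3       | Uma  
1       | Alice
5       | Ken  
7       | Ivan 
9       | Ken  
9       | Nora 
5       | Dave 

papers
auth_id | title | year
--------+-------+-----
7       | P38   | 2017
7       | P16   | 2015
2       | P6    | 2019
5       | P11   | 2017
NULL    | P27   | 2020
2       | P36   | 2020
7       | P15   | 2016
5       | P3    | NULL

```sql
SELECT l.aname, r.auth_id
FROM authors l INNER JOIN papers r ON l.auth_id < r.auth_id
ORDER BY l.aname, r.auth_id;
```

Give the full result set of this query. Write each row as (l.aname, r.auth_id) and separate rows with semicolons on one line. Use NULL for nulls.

INNER JOIN keeps only pairs where the ON condition holds.
Matching on l.auth_id < r.auth_id. A NULL in a compared column never satisfies the condition.
- l (auth_id=3) pairs with 5 row(s) of r.
- l (auth_id=1) pairs with 7 row(s) of r.
- l (auth_id=5) pairs with 3 row(s) of r.
- l (auth_id=7) has no partner → excluded.
- l (auth_id=9) has no partner → excluded.
- l (auth_id=9) has no partner → excluded.
- l (auth_id=5) pairs with 3 row(s) of r.

(Alice, 2); (Alice, 2); (Alice, 5); (Alice, 5); (Alice, 7); (Alice, 7); (Alice, 7); (Dave, 7); (Dave, 7); (Dave, 7); (Ken, 7); (Ken, 7); (Ken, 7); (Uma, 5); (Uma, 5); (Uma, 7); (Uma, 7); (Uma, 7)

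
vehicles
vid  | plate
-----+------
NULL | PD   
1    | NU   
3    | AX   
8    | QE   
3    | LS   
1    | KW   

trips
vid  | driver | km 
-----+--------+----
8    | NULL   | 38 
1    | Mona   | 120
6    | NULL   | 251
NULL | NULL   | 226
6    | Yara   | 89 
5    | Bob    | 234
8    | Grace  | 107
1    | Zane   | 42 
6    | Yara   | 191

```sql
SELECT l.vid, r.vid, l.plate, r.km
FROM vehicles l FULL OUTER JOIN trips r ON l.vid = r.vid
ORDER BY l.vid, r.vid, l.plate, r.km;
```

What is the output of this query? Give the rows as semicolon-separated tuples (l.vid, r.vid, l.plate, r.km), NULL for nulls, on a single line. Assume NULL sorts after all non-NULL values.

FULL OUTER JOIN keeps every row from both sides; unmatched rows get NULL for the other side's columns.
Matching on l.vid = r.vid. A NULL in a compared column never satisfies the condition.
Matched pairs: 6; unmatched l rows kept: 3; unmatched r rows kept: 5.

(1, 1, KW, 42); (1, 1, KW, 120); (1, 1, NU, 42); (1, 1, NU, 120); (3, NULL, AX, NULL); (3, NULL, LS, NULL); (8, 8, QE, 38); (8, 8, QE, 107); (NULL, 5, NULL, 234); (NULL, 6, NULL, 89); (NULL, 6, NULL, 191); (NULL, 6, NULL, 251); (NULL, NULL, PD, NULL); (NULL, NULL, NULL, 226)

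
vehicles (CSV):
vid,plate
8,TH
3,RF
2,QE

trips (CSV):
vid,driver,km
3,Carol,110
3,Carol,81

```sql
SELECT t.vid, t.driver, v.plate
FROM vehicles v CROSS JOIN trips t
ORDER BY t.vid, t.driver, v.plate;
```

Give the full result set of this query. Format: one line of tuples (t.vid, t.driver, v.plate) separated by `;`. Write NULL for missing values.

CROSS JOIN pairs every row of `vehicles` with every row of `trips`: 3 × 2 = 6 rows.

(3, Carol, QE); (3, Carol, QE); (3, Carol, RF); (3, Carol, RF); (3, Carol, TH); (3, Carol, TH)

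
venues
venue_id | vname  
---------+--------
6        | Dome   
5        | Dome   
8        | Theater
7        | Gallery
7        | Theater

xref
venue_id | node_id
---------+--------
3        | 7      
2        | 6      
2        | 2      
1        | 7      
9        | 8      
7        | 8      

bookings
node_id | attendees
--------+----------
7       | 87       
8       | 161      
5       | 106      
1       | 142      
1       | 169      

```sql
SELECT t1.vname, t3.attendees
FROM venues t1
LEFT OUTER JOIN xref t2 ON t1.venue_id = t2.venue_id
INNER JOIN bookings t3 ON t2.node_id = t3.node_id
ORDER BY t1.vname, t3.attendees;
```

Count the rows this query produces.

2

Step 1 — t1 LEFT JOIN t2 on venue_id → 5 row(s).
Then INNER JOIN `bookings t3` on node_id: keep only rows whose t2.node_id appears in t3.
Result: 2 row(s).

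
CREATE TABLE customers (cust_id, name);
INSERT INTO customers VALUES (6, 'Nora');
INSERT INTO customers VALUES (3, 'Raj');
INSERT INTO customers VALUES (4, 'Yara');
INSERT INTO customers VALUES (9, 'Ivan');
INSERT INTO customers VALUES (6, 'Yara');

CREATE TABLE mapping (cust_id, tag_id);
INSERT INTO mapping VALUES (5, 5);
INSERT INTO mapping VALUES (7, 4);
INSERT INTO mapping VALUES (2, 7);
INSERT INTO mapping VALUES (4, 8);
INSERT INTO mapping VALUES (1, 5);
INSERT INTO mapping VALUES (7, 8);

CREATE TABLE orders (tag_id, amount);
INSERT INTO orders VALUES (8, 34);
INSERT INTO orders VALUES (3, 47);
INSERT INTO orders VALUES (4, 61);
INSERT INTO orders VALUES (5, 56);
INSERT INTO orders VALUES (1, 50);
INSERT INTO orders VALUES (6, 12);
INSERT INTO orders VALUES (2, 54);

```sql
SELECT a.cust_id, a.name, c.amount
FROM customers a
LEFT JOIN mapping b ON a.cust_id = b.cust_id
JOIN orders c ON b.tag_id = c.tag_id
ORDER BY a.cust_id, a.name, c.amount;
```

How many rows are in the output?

Joins associate left-to-right: customers LEFT JOIN mapping on cust_id gives 5 intermediate row(s).
Then INNER JOIN `orders c` on tag_id: keep only rows whose b.tag_id appears in c.
Result: 1 row(s).

1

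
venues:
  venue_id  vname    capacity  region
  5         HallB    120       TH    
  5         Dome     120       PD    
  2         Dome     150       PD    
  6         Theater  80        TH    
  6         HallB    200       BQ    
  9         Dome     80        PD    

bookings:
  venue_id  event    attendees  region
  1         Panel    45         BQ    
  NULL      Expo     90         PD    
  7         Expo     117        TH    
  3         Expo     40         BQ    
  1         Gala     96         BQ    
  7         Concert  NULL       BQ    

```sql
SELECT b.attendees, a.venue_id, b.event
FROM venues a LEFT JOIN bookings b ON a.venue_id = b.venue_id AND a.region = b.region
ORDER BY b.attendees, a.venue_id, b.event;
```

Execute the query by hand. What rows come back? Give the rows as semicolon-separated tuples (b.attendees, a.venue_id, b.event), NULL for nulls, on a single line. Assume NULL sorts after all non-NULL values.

(NULL, 2, NULL); (NULL, 5, NULL); (NULL, 5, NULL); (NULL, 6, NULL); (NULL, 6, NULL); (NULL, 9, NULL)

LEFT JOIN keeps every row from `venues`; unmatched rows get NULL for `bookings`'s columns.
Matching on a.venue_id = b.venue_id AND a.region = b.region. A NULL in a compared column never satisfies the condition.
Matched pairs: 0; unmatched a rows kept: 6.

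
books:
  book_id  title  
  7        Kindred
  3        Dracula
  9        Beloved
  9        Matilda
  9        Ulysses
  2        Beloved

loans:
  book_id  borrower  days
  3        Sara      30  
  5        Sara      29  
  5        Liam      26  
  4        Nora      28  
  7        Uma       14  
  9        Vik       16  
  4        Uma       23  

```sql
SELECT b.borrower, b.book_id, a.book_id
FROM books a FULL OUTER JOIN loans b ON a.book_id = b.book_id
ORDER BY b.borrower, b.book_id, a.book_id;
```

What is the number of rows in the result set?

10

FULL OUTER JOIN keeps every row from both sides; unmatched rows get NULL for the other side's columns.
Matching on a.book_id = b.book_id.
Matched pairs: 5; unmatched a rows kept: 1; unmatched b rows kept: 4.
Total: 5 matched + 5 padded = 10 rows.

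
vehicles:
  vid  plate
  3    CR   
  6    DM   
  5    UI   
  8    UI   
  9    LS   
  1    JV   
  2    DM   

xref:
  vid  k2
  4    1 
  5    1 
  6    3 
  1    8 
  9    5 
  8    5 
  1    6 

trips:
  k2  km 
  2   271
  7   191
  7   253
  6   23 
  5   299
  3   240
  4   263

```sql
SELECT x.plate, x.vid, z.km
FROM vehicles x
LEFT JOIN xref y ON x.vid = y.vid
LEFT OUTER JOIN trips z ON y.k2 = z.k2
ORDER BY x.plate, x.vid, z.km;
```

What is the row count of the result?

8

Step 1 — x LEFT JOIN y on vid → 8 row(s).
Then LEFT JOIN `trips z` on k2: each of those 8 rows is kept; rows whose y.k2 has no match in z get NULL for z's columns.
Result: 8 row(s).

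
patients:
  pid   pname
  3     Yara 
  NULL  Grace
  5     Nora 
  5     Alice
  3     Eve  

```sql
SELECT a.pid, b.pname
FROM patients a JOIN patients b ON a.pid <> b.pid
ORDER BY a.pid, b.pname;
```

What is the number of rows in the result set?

8

INNER JOIN keeps only pairs where the ON condition holds.
Matching on a.pid <> b.pid. A NULL in a compared column never satisfies the condition.
Matched pairs: 8.
Total: 8 rows.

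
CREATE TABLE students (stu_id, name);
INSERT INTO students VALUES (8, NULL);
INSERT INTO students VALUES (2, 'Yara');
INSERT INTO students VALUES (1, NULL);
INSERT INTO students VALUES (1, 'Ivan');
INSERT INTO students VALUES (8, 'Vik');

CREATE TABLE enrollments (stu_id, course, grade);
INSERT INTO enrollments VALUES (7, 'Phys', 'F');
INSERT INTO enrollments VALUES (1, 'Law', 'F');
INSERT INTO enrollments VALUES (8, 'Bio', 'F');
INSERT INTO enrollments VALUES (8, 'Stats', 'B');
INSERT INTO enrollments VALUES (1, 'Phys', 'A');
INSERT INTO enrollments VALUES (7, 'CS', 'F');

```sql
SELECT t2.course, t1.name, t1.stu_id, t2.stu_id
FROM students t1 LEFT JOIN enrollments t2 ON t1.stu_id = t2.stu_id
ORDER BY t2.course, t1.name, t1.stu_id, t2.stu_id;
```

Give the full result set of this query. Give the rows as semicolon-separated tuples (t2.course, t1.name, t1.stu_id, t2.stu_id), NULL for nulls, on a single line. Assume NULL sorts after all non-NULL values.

(Bio, Vik, 8, 8); (Bio, NULL, 8, 8); (Law, Ivan, 1, 1); (Law, NULL, 1, 1); (Phys, Ivan, 1, 1); (Phys, NULL, 1, 1); (Stats, Vik, 8, 8); (Stats, NULL, 8, 8); (NULL, Yara, 2, NULL)

LEFT JOIN keeps every row from `students`; unmatched rows get NULL for `enrollments`'s columns.
Matching on t1.stu_id = t2.stu_id.
Matched pairs: 8; unmatched t1 rows kept: 1.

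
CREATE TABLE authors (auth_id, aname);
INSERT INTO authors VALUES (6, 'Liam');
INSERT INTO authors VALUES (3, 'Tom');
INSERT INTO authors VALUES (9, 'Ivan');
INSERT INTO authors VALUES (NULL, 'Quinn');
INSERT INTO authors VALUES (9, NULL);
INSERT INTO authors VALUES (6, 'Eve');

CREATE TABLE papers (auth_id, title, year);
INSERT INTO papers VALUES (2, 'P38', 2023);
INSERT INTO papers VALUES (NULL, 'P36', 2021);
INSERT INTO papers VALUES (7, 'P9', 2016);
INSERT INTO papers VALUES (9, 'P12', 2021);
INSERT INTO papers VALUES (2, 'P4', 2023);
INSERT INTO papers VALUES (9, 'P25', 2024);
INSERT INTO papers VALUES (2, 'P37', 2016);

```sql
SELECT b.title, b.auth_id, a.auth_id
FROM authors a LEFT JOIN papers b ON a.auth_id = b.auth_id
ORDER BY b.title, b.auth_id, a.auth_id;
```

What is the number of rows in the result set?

8

LEFT JOIN keeps every row from `authors`; unmatched rows get NULL for `papers`'s columns.
Matching on a.auth_id = b.auth_id. A NULL in a compared column never satisfies the condition.
- a row (auth_id=6): no match → kept, b columns NULL.
- a row (auth_id=3): no match → kept, b columns NULL.
- a row (auth_id=9): matches 2 b row(s) → 2 output row(s).
- a row (auth_id=NULL): no match → kept, b columns NULL.
- a row (auth_id=9): matches 2 b row(s) → 2 output row(s).
- a row (auth_id=6): no match → kept, b columns NULL.
Total: 4 matched + 4 padded = 8 rows.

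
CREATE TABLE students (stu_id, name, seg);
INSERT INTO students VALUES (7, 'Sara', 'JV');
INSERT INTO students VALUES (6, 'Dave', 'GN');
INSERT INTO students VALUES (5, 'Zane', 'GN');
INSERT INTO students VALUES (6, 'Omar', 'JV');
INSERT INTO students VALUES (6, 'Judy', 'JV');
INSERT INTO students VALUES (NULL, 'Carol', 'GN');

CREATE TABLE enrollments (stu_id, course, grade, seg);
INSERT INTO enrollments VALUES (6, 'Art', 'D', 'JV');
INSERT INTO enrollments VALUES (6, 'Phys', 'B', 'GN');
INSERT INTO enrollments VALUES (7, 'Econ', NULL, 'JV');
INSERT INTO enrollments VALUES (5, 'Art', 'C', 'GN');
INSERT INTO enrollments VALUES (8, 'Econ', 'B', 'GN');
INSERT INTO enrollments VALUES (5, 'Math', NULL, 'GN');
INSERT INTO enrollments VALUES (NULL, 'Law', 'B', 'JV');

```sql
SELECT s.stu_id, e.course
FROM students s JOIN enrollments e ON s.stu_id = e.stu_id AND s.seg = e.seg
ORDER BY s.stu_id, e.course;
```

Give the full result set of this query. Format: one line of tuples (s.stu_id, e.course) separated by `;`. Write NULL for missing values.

INNER JOIN keeps only pairs where the ON condition holds.
Matching on s.stu_id = e.stu_id AND s.seg = e.seg. A NULL in a compared column never satisfies the condition.
Matched pairs: 6.

(5, Art); (5, Math); (6, Art); (6, Art); (6, Phys); (7, Econ)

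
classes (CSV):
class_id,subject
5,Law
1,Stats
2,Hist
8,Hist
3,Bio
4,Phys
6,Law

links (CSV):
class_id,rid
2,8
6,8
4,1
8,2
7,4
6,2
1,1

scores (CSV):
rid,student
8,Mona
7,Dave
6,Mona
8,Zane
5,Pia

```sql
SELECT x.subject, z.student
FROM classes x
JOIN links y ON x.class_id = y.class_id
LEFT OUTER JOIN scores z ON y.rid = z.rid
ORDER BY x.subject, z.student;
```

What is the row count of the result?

Step 1 — x INNER JOIN y on class_id → 6 row(s).
Then LEFT JOIN `scores z` on rid: each of those 6 rows is kept; rows whose y.rid has no match in z get NULL for z's columns.
Result: 8 row(s).

8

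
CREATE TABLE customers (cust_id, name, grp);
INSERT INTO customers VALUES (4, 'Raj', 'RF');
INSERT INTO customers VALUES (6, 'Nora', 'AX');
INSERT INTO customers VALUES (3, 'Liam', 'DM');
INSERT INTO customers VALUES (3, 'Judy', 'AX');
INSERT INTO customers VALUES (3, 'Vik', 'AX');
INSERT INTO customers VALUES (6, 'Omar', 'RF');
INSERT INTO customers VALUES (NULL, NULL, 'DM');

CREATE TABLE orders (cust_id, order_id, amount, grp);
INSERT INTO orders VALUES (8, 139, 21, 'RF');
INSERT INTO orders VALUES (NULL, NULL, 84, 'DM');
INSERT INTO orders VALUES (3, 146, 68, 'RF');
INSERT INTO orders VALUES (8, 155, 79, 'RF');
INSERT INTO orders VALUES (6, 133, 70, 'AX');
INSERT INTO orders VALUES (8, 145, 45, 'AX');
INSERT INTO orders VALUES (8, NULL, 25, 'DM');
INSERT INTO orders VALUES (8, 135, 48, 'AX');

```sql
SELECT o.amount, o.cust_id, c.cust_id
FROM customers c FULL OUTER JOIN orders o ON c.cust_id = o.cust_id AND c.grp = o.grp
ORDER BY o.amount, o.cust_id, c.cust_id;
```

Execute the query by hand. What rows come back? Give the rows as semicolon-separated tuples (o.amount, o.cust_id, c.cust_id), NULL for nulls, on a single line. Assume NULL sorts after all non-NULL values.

(21, 8, NULL); (25, 8, NULL); (45, 8, NULL); (48, 8, NULL); (68, 3, NULL); (70, 6, 6); (79, 8, NULL); (84, NULL, NULL); (NULL, NULL, 3); (NULL, NULL, 3); (NULL, NULL, 3); (NULL, NULL, 4); (NULL, NULL, 6); (NULL, NULL, NULL)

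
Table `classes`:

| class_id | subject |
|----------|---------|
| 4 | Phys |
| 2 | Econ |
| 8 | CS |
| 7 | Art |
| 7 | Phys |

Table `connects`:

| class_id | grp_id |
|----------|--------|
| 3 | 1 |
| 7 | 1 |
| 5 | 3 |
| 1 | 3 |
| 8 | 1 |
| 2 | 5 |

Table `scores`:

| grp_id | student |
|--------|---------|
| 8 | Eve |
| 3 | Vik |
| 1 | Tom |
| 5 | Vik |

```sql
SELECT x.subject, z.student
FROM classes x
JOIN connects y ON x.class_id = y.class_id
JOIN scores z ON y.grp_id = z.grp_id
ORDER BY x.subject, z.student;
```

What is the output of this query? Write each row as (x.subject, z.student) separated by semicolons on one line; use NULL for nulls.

(Art, Tom); (CS, Tom); (Econ, Vik); (Phys, Tom)

Joins associate left-to-right: classes INNER JOIN connects on class_id gives 4 intermediate row(s).
Then INNER JOIN `scores z` on grp_id: keep only rows whose y.grp_id appears in z.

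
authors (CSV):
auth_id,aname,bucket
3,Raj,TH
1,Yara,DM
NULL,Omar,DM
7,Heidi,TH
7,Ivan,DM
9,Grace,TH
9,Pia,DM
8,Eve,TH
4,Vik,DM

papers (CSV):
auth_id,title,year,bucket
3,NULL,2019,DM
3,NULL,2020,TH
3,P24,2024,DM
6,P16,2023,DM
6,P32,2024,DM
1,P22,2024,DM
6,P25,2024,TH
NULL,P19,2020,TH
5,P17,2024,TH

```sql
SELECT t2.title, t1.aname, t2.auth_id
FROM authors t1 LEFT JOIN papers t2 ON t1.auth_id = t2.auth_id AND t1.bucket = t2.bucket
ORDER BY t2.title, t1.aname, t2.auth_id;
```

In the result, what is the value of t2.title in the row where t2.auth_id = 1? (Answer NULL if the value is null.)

LEFT JOIN keeps every row from `authors`; unmatched rows get NULL for `papers`'s columns.
Matching on t1.auth_id = t2.auth_id AND t1.bucket = t2.bucket. A NULL in a compared column never satisfies the condition.
Matched pairs: 2; unmatched t1 rows kept: 7.

P22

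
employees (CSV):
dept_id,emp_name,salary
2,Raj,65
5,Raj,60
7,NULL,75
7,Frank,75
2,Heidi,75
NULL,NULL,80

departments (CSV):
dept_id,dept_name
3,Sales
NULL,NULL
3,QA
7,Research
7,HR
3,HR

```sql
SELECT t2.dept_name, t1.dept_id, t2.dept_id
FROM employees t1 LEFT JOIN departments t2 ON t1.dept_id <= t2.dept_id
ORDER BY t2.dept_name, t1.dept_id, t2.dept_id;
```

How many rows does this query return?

17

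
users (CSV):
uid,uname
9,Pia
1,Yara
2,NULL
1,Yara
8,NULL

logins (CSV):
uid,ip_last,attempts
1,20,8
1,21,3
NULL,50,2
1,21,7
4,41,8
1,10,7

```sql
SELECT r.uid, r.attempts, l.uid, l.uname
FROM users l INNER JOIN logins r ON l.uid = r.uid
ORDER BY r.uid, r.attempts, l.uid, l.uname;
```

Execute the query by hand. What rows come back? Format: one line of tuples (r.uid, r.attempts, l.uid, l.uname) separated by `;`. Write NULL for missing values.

(1, 3, 1, Yara); (1, 3, 1, Yara); (1, 7, 1, Yara); (1, 7, 1, Yara); (1, 7, 1, Yara); (1, 7, 1, Yara); (1, 8, 1, Yara); (1, 8, 1, Yara)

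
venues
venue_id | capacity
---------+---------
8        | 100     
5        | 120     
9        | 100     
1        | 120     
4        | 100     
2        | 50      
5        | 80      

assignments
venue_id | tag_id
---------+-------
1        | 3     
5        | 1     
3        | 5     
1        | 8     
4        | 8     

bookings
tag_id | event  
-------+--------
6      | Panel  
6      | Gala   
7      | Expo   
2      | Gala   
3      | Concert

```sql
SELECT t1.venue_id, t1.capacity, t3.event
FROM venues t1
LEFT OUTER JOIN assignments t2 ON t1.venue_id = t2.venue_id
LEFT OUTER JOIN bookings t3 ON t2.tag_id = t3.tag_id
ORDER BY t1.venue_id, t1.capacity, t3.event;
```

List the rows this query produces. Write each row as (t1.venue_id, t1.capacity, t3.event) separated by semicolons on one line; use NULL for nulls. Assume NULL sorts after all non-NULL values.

(1, 120, Concert); (1, 120, NULL); (2, 50, NULL); (4, 100, NULL); (5, 80, NULL); (5, 120, NULL); (8, 100, NULL); (9, 100, NULL)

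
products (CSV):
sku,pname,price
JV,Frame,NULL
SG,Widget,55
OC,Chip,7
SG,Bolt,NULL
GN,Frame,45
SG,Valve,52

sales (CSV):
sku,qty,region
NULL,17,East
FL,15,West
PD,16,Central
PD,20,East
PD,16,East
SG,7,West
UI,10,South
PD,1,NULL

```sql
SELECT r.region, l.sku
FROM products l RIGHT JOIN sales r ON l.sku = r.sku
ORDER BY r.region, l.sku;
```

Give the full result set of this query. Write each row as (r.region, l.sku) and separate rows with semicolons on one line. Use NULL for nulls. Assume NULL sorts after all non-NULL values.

(Central, NULL); (East, NULL); (East, NULL); (East, NULL); (South, NULL); (West, SG); (West, SG); (West, SG); (West, NULL); (NULL, NULL)

RIGHT JOIN keeps every row from `sales`; unmatched rows get NULL for `products`'s columns.
Matching on l.sku = r.sku. A NULL in a compared column never satisfies the condition.
- l[0] sku=JV → no match.
- l[1] sku=SG → 1 match(es) in r → 1 row(s).
- l[2] sku=OC → no match.
- l[3] sku=SG → 1 match(es) in r → 1 row(s).
- l[4] sku=GN → no match.
- l[5] sku=SG → 1 match(es) in r → 1 row(s).
- 7 row(s) from r found no l partner → padded with NULL.
After projecting and ordering:
r.region | l.sku
Central | NULL
East | NULL
East | NULL
East | NULL
South | NULL
West | SG
West | SG
West | SG
West | NULL
NULL | NULL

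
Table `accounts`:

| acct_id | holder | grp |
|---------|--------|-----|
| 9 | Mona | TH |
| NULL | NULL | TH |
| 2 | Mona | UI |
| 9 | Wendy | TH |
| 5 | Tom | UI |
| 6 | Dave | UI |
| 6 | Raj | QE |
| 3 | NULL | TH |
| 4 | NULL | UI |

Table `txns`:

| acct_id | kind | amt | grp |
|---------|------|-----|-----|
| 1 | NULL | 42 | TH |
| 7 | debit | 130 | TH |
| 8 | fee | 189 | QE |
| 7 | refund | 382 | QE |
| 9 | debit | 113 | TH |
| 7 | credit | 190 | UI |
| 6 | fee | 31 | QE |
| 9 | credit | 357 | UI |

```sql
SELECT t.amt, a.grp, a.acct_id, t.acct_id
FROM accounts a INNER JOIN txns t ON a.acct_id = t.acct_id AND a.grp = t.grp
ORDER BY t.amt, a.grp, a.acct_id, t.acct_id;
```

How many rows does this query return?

3

INNER JOIN keeps only pairs where the ON condition holds.
Matching on a.acct_id = t.acct_id AND a.grp = t.grp. A NULL in a compared column never satisfies the condition.
- a row (acct_id=9, grp=TH): matches 1 t row(s) → 1 output row(s).
- a row (acct_id=NULL, grp=TH): no match → dropped.
- a row (acct_id=2, grp=UI): no match → dropped.
- a row (acct_id=9, grp=TH): matches 1 t row(s) → 1 output row(s).
- a row (acct_id=5, grp=UI): no match → dropped.
- a row (acct_id=6, grp=UI): no match → dropped.
- a row (acct_id=6, grp=QE): matches 1 t row(s) → 1 output row(s).
- a row (acct_id=3, grp=TH): no match → dropped.
- a row (acct_id=4, grp=UI): no match → dropped.
Total: 3 rows.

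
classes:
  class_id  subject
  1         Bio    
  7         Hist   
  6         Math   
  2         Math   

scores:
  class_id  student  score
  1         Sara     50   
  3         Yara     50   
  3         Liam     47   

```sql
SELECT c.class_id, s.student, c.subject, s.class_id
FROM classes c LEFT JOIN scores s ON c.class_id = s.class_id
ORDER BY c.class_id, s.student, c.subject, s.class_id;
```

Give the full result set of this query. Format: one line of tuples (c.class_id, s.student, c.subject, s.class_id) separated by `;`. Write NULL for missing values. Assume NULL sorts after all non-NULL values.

(1, Sara, Bio, 1); (2, NULL, Math, NULL); (6, NULL, Math, NULL); (7, NULL, Hist, NULL)

LEFT JOIN keeps every row from `classes`; unmatched rows get NULL for `scores`'s columns.
Matching on c.class_id = s.class_id.
Matched pairs: 1; unmatched c rows kept: 3.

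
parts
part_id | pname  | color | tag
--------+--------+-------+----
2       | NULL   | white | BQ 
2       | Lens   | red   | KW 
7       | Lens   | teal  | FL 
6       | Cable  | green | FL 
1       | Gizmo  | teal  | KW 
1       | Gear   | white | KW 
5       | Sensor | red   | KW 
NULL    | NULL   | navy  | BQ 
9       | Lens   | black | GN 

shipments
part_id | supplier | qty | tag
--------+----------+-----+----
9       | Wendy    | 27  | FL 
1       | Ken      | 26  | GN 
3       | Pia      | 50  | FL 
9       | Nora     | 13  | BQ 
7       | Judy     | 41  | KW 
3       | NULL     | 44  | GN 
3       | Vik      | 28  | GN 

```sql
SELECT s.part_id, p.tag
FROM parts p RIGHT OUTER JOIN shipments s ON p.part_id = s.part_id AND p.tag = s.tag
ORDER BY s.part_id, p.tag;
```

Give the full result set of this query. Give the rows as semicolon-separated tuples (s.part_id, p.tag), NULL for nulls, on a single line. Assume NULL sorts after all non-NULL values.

(1, NULL); (3, NULL); (3, NULL); (3, NULL); (7, NULL); (9, NULL); (9, NULL)

RIGHT JOIN keeps every row from `shipments`; unmatched rows get NULL for `parts`'s columns.
Matching on p.part_id = s.part_id AND p.tag = s.tag. A NULL in a compared column never satisfies the condition.
- part_id=2, tag=BQ: no matching s row.
- part_id=2, tag=KW: no matching s row.
- part_id=7, tag=FL: no matching s row.
- part_id=6, tag=FL: no matching s row.
- part_id=1, tag=KW: no matching s row.
- part_id=1, tag=KW: no matching s row.
- part_id=5, tag=KW: no matching s row.
- part_id=NULL, tag=BQ: no matching s row.
- part_id=9, tag=GN: no matching s row.
- 7 s row(s) had no p match → kept, p columns NULL.
After projecting and ordering:
s.part_id | p.tag
1 | NULL
3 | NULL
3 | NULL
3 | NULL
7 | NULL
9 | NULL
9 | NULL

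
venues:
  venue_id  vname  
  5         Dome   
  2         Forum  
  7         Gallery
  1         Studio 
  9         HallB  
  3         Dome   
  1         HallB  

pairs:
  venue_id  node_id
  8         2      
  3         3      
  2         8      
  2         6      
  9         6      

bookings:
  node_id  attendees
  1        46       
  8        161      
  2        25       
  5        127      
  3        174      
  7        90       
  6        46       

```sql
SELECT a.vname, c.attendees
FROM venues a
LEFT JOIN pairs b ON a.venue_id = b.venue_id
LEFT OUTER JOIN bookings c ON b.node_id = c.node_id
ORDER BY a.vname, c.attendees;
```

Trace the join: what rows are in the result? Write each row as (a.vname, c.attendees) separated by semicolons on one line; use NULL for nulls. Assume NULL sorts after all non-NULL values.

(Dome, 174); (Dome, NULL); (Forum, 46); (Forum, 161); (Gallery, NULL); (HallB, 46); (HallB, NULL); (Studio, NULL)

Step 1 — a LEFT JOIN b on venue_id → 8 row(s).
Then LEFT JOIN `bookings c` on node_id: each of those 8 rows is kept; rows whose b.node_id has no match in c get NULL for c's columns.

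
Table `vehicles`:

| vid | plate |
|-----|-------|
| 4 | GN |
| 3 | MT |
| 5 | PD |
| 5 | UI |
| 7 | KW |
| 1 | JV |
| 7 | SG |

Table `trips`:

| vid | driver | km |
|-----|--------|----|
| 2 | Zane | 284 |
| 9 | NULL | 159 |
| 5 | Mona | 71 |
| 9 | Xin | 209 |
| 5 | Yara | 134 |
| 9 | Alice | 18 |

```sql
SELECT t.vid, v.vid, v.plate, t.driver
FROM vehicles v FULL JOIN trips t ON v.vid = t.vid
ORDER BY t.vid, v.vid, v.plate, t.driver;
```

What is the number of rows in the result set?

13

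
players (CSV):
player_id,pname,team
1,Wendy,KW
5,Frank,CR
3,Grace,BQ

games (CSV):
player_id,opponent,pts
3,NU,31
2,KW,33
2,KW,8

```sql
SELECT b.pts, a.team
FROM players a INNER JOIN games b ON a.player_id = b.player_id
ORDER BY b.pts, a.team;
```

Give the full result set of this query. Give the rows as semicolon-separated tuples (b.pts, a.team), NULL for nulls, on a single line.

(31, BQ)

INNER JOIN keeps only pairs where the ON condition holds.
Matching on a.player_id = b.player_id.
- a row (player_id=1): no match → dropped.
- a row (player_id=5): no match → dropped.
- a row (player_id=3): matches 1 b row(s) → 1 output row(s).
After projecting and ordering:
b.pts | a.team
31 | BQ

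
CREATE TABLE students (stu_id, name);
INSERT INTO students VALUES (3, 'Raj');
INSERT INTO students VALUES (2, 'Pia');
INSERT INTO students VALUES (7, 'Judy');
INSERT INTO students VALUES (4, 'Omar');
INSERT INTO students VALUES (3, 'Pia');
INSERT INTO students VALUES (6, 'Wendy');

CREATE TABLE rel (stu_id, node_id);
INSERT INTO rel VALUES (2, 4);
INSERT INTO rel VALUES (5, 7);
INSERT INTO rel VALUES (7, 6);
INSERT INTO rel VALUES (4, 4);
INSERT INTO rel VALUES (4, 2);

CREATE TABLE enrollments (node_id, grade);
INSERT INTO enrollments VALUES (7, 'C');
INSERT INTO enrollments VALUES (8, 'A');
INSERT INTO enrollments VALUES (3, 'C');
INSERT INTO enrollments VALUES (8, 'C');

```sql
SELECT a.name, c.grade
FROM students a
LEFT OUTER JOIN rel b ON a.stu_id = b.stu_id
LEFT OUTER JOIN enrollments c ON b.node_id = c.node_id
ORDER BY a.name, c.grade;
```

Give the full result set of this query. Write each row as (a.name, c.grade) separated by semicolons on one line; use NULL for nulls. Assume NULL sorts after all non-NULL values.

(Judy, NULL); (Omar, NULL); (Omar, NULL); (Pia, NULL); (Pia, NULL); (Raj, NULL); (Wendy, NULL)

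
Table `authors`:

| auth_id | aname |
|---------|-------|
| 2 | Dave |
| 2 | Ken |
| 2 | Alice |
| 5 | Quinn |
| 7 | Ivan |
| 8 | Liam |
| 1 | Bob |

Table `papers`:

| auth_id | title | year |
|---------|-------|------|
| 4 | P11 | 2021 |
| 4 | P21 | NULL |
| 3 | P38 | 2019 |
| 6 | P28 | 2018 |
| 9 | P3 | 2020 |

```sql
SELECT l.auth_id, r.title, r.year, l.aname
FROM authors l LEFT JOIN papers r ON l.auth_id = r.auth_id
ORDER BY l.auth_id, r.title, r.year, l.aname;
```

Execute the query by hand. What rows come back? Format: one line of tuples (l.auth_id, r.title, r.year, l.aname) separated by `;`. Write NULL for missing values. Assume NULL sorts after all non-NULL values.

(1, NULL, NULL, Bob); (2, NULL, NULL, Alice); (2, NULL, NULL, Dave); (2, NULL, NULL, Ken); (5, NULL, NULL, Quinn); (7, NULL, NULL, Ivan); (8, NULL, NULL, Liam)

LEFT JOIN keeps every row from `authors`; unmatched rows get NULL for `papers`'s columns.
Matching on l.auth_id = r.auth_id.
Matched pairs: 0; unmatched l rows kept: 7.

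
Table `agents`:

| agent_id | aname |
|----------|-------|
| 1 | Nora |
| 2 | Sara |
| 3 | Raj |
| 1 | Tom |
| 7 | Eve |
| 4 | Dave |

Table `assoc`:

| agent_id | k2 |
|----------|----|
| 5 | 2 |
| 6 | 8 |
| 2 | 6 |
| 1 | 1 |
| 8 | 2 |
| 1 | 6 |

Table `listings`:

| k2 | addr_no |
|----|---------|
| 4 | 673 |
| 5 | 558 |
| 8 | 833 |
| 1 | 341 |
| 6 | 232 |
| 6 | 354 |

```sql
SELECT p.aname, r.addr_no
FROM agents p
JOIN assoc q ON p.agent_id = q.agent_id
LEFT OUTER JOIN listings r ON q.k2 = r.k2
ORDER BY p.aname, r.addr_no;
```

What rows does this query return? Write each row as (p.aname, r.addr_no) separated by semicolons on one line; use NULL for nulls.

Evaluate left to right. First `agents p INNER JOIN assoc q` on agent_id: 5 row(s).
Then LEFT JOIN `listings r` on k2: each of those 5 rows is kept; rows whose q.k2 has no match in r get NULL for r's columns.

(Nora, 232); (Nora, 341); (Nora, 354); (Sara, 232); (Sara, 354); (Tom, 232); (Tom, 341); (Tom, 354)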